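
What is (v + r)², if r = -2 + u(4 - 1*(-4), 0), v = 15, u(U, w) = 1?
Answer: 196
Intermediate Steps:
r = -1 (r = -2 + 1 = -1)
(v + r)² = (15 - 1)² = 14² = 196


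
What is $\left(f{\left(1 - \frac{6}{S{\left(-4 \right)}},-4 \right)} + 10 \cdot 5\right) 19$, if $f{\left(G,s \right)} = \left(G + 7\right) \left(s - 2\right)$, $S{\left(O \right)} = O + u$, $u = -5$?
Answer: $-38$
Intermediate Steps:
$S{\left(O \right)} = -5 + O$ ($S{\left(O \right)} = O - 5 = -5 + O$)
$f{\left(G,s \right)} = \left(-2 + s\right) \left(7 + G\right)$ ($f{\left(G,s \right)} = \left(7 + G\right) \left(-2 + s\right) = \left(-2 + s\right) \left(7 + G\right)$)
$\left(f{\left(1 - \frac{6}{S{\left(-4 \right)}},-4 \right)} + 10 \cdot 5\right) 19 = \left(\left(-14 - 2 \left(1 - \frac{6}{-5 - 4}\right) + 7 \left(-4\right) + \left(1 - \frac{6}{-5 - 4}\right) \left(-4\right)\right) + 10 \cdot 5\right) 19 = \left(\left(-14 - 2 \left(1 - \frac{6}{-9}\right) - 28 + \left(1 - \frac{6}{-9}\right) \left(-4\right)\right) + 50\right) 19 = \left(\left(-14 - 2 \left(1 - 6 \left(- \frac{1}{9}\right)\right) - 28 + \left(1 - 6 \left(- \frac{1}{9}\right)\right) \left(-4\right)\right) + 50\right) 19 = \left(\left(-14 - 2 \left(1 - - \frac{2}{3}\right) - 28 + \left(1 - - \frac{2}{3}\right) \left(-4\right)\right) + 50\right) 19 = \left(\left(-14 - 2 \left(1 + \frac{2}{3}\right) - 28 + \left(1 + \frac{2}{3}\right) \left(-4\right)\right) + 50\right) 19 = \left(\left(-14 - \frac{10}{3} - 28 + \frac{5}{3} \left(-4\right)\right) + 50\right) 19 = \left(\left(-14 - \frac{10}{3} - 28 - \frac{20}{3}\right) + 50\right) 19 = \left(-52 + 50\right) 19 = \left(-2\right) 19 = -38$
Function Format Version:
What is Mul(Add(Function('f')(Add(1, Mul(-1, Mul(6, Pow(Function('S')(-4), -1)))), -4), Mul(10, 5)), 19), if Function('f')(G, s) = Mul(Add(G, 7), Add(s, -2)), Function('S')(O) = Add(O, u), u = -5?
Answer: -38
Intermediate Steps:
Function('S')(O) = Add(-5, O) (Function('S')(O) = Add(O, -5) = Add(-5, O))
Function('f')(G, s) = Mul(Add(-2, s), Add(7, G)) (Function('f')(G, s) = Mul(Add(7, G), Add(-2, s)) = Mul(Add(-2, s), Add(7, G)))
Mul(Add(Function('f')(Add(1, Mul(-1, Mul(6, Pow(Function('S')(-4), -1)))), -4), Mul(10, 5)), 19) = Mul(Add(Add(-14, Mul(-2, Add(1, Mul(-1, Mul(6, Pow(Add(-5, -4), -1))))), Mul(7, -4), Mul(Add(1, Mul(-1, Mul(6, Pow(Add(-5, -4), -1)))), -4)), Mul(10, 5)), 19) = Mul(Add(Add(-14, Mul(-2, Add(1, Mul(-1, Mul(6, Pow(-9, -1))))), -28, Mul(Add(1, Mul(-1, Mul(6, Pow(-9, -1)))), -4)), 50), 19) = Mul(Add(Add(-14, Mul(-2, Add(1, Mul(-1, Mul(6, Rational(-1, 9))))), -28, Mul(Add(1, Mul(-1, Mul(6, Rational(-1, 9)))), -4)), 50), 19) = Mul(Add(Add(-14, Mul(-2, Add(1, Mul(-1, Rational(-2, 3)))), -28, Mul(Add(1, Mul(-1, Rational(-2, 3))), -4)), 50), 19) = Mul(Add(Add(-14, Mul(-2, Add(1, Rational(2, 3))), -28, Mul(Add(1, Rational(2, 3)), -4)), 50), 19) = Mul(Add(Add(-14, Mul(-2, Rational(5, 3)), -28, Mul(Rational(5, 3), -4)), 50), 19) = Mul(Add(Add(-14, Rational(-10, 3), -28, Rational(-20, 3)), 50), 19) = Mul(Add(-52, 50), 19) = Mul(-2, 19) = -38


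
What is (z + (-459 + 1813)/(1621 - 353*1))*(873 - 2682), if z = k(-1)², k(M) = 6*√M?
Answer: 40063923/634 ≈ 63192.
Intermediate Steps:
z = -36 (z = (6*√(-1))² = (6*I)² = -36)
(z + (-459 + 1813)/(1621 - 353*1))*(873 - 2682) = (-36 + (-459 + 1813)/(1621 - 353*1))*(873 - 2682) = (-36 + 1354/(1621 - 353))*(-1809) = (-36 + 1354/1268)*(-1809) = (-36 + 1354*(1/1268))*(-1809) = (-36 + 677/634)*(-1809) = -22147/634*(-1809) = 40063923/634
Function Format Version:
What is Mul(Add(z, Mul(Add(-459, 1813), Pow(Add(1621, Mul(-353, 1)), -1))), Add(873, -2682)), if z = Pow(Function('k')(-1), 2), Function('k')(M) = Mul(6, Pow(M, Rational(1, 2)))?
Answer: Rational(40063923, 634) ≈ 63192.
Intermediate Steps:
z = -36 (z = Pow(Mul(6, Pow(-1, Rational(1, 2))), 2) = Pow(Mul(6, I), 2) = -36)
Mul(Add(z, Mul(Add(-459, 1813), Pow(Add(1621, Mul(-353, 1)), -1))), Add(873, -2682)) = Mul(Add(-36, Mul(Add(-459, 1813), Pow(Add(1621, Mul(-353, 1)), -1))), Add(873, -2682)) = Mul(Add(-36, Mul(1354, Pow(Add(1621, -353), -1))), -1809) = Mul(Add(-36, Mul(1354, Pow(1268, -1))), -1809) = Mul(Add(-36, Mul(1354, Rational(1, 1268))), -1809) = Mul(Add(-36, Rational(677, 634)), -1809) = Mul(Rational(-22147, 634), -1809) = Rational(40063923, 634)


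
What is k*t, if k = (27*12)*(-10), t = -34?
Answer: 110160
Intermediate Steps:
k = -3240 (k = 324*(-10) = -3240)
k*t = -3240*(-34) = 110160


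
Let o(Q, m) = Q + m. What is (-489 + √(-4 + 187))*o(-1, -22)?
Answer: 11247 - 23*√183 ≈ 10936.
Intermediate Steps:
(-489 + √(-4 + 187))*o(-1, -22) = (-489 + √(-4 + 187))*(-1 - 22) = (-489 + √183)*(-23) = 11247 - 23*√183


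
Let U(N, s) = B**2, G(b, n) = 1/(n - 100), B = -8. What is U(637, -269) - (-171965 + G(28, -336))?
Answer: 75004645/436 ≈ 1.7203e+5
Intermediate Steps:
G(b, n) = 1/(-100 + n)
U(N, s) = 64 (U(N, s) = (-8)**2 = 64)
U(637, -269) - (-171965 + G(28, -336)) = 64 - (-171965 + 1/(-100 - 336)) = 64 - (-171965 + 1/(-436)) = 64 - (-171965 - 1/436) = 64 - 1*(-74976741/436) = 64 + 74976741/436 = 75004645/436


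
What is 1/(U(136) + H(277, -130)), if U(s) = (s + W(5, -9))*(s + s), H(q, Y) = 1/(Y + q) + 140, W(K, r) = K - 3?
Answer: 147/5538373 ≈ 2.6542e-5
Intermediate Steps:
W(K, r) = -3 + K
H(q, Y) = 140 + 1/(Y + q)
U(s) = 2*s*(2 + s) (U(s) = (s + (-3 + 5))*(s + s) = (s + 2)*(2*s) = (2 + s)*(2*s) = 2*s*(2 + s))
1/(U(136) + H(277, -130)) = 1/(2*136*(2 + 136) + (1 + 140*(-130) + 140*277)/(-130 + 277)) = 1/(2*136*138 + (1 - 18200 + 38780)/147) = 1/(37536 + (1/147)*20581) = 1/(37536 + 20581/147) = 1/(5538373/147) = 147/5538373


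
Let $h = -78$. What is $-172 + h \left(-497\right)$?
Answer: $38594$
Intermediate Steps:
$-172 + h \left(-497\right) = -172 - -38766 = -172 + 38766 = 38594$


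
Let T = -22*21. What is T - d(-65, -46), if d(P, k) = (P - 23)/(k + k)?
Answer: -10648/23 ≈ -462.96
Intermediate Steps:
d(P, k) = (-23 + P)/(2*k) (d(P, k) = (-23 + P)/((2*k)) = (-23 + P)*(1/(2*k)) = (-23 + P)/(2*k))
T = -462
T - d(-65, -46) = -462 - (-23 - 65)/(2*(-46)) = -462 - (-1)*(-88)/(2*46) = -462 - 1*22/23 = -462 - 22/23 = -10648/23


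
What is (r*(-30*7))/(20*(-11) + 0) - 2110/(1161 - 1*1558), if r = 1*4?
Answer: 39884/4367 ≈ 9.1330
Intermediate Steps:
r = 4
(r*(-30*7))/(20*(-11) + 0) - 2110/(1161 - 1*1558) = (4*(-30*7))/(20*(-11) + 0) - 2110/(1161 - 1*1558) = (4*(-210))/(-220 + 0) - 2110/(1161 - 1558) = -840/(-220) - 2110/(-397) = -840*(-1/220) - 2110*(-1/397) = 42/11 + 2110/397 = 39884/4367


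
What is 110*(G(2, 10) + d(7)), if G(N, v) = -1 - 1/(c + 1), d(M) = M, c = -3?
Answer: 715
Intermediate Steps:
G(N, v) = -½ (G(N, v) = -1 - 1/(-3 + 1) = -1 - 1/(-2) = -1 - 1*(-½) = -1 + ½ = -½)
110*(G(2, 10) + d(7)) = 110*(-½ + 7) = 110*(13/2) = 715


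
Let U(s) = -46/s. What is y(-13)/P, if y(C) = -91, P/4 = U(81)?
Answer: 7371/184 ≈ 40.060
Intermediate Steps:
P = -184/81 (P = 4*(-46/81) = -184/81 ≈ -2.2716)
y(-13)/P = -91/(-184/81) = -91*(-81/184) = 7371/184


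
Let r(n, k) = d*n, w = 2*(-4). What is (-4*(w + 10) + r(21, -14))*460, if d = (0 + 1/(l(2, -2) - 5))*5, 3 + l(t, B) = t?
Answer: -11730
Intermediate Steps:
l(t, B) = -3 + t
d = -⅚ (d = (0 + 1/((-3 + 2) - 5))*5 = (0 + 1/(-1 - 5))*5 = (0 + 1/(-6))*5 = (0 - ⅙)*5 = -⅙*5 = -⅚ ≈ -0.83333)
w = -8
r(n, k) = -5*n/6
(-4*(w + 10) + r(21, -14))*460 = (-4*(-8 + 10) - ⅚*21)*460 = (-4*2 - 35/2)*460 = (-8 - 35/2)*460 = -51/2*460 = -11730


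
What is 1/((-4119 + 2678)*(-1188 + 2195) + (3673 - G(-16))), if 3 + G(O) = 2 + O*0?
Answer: -1/1447413 ≈ -6.9089e-7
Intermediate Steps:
G(O) = -1 (G(O) = -3 + (2 + O*0) = -3 + (2 + 0) = -3 + 2 = -1)
1/((-4119 + 2678)*(-1188 + 2195) + (3673 - G(-16))) = 1/((-4119 + 2678)*(-1188 + 2195) + (3673 - 1*(-1))) = 1/(-1441*1007 + (3673 + 1)) = 1/(-1451087 + 3674) = 1/(-1447413) = -1/1447413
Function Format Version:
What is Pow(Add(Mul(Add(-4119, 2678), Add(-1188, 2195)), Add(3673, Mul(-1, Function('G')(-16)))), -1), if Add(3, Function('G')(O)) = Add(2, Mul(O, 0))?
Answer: Rational(-1, 1447413) ≈ -6.9089e-7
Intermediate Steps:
Function('G')(O) = -1 (Function('G')(O) = Add(-3, Add(2, Mul(O, 0))) = Add(-3, Add(2, 0)) = Add(-3, 2) = -1)
Pow(Add(Mul(Add(-4119, 2678), Add(-1188, 2195)), Add(3673, Mul(-1, Function('G')(-16)))), -1) = Pow(Add(Mul(Add(-4119, 2678), Add(-1188, 2195)), Add(3673, Mul(-1, -1))), -1) = Pow(Add(Mul(-1441, 1007), Add(3673, 1)), -1) = Pow(Add(-1451087, 3674), -1) = Pow(-1447413, -1) = Rational(-1, 1447413)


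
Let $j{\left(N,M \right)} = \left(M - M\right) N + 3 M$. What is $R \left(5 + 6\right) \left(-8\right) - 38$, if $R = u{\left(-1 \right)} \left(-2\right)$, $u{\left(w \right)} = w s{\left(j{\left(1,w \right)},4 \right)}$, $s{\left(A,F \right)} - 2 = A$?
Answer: $138$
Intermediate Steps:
$j{\left(N,M \right)} = 3 M$ ($j{\left(N,M \right)} = 0 N + 3 M = 0 + 3 M = 3 M$)
$s{\left(A,F \right)} = 2 + A$
$u{\left(w \right)} = w \left(2 + 3 w\right)$
$R = -2$ ($R = - (2 + 3 \left(-1\right)) \left(-2\right) = - (2 - 3) \left(-2\right) = \left(-1\right) \left(-1\right) \left(-2\right) = 1 \left(-2\right) = -2$)
$R \left(5 + 6\right) \left(-8\right) - 38 = - 2 \left(5 + 6\right) \left(-8\right) - 38 = \left(-2\right) 11 \left(-8\right) - 38 = \left(-22\right) \left(-8\right) - 38 = 176 - 38 = 138$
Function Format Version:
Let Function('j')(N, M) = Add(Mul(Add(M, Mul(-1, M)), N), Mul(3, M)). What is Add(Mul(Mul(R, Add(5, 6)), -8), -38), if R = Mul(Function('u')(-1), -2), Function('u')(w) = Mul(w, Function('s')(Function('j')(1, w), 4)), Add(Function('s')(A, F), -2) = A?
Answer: 138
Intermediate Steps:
Function('j')(N, M) = Mul(3, M) (Function('j')(N, M) = Add(Mul(0, N), Mul(3, M)) = Add(0, Mul(3, M)) = Mul(3, M))
Function('s')(A, F) = Add(2, A)
Function('u')(w) = Mul(w, Add(2, Mul(3, w)))
R = -2 (R = Mul(Mul(-1, Add(2, Mul(3, -1))), -2) = Mul(Mul(-1, Add(2, -3)), -2) = Mul(Mul(-1, -1), -2) = Mul(1, -2) = -2)
Add(Mul(Mul(R, Add(5, 6)), -8), -38) = Add(Mul(Mul(-2, Add(5, 6)), -8), -38) = Add(Mul(Mul(-2, 11), -8), -38) = Add(Mul(-22, -8), -38) = Add(176, -38) = 138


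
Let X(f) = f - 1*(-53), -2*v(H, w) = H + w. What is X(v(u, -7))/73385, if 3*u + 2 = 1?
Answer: 34/44031 ≈ 0.00077218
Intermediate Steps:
u = -⅓ (u = -⅔ + (⅓)*1 = -⅔ + ⅓ = -⅓ ≈ -0.33333)
v(H, w) = -H/2 - w/2 (v(H, w) = -(H + w)/2 = -H/2 - w/2)
X(f) = 53 + f (X(f) = f + 53 = 53 + f)
X(v(u, -7))/73385 = (53 + (-½*(-⅓) - ½*(-7)))/73385 = (53 + (⅙ + 7/2))*(1/73385) = (53 + 11/3)*(1/73385) = (170/3)*(1/73385) = 34/44031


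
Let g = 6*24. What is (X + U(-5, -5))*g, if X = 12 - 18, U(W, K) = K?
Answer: -1584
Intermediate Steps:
X = -6
g = 144
(X + U(-5, -5))*g = (-6 - 5)*144 = -11*144 = -1584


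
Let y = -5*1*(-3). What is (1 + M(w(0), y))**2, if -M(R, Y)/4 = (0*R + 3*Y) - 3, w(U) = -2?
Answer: 27889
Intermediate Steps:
y = 15 (y = -5*(-3) = 15)
M(R, Y) = 12 - 12*Y (M(R, Y) = -4*((0*R + 3*Y) - 3) = -4*((0 + 3*Y) - 3) = -4*(3*Y - 3) = -4*(-3 + 3*Y) = 12 - 12*Y)
(1 + M(w(0), y))**2 = (1 + (12 - 12*15))**2 = (1 + (12 - 180))**2 = (1 - 168)**2 = (-167)**2 = 27889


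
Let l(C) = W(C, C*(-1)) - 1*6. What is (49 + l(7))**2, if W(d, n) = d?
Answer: 2500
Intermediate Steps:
l(C) = -6 + C (l(C) = C - 1*6 = C - 6 = -6 + C)
(49 + l(7))**2 = (49 + (-6 + 7))**2 = (49 + 1)**2 = 50**2 = 2500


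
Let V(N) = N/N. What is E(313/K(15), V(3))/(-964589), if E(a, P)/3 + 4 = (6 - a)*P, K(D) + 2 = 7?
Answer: 909/4822945 ≈ 0.00018847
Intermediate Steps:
V(N) = 1
K(D) = 5 (K(D) = -2 + 7 = 5)
E(a, P) = -12 + 3*P*(6 - a) (E(a, P) = -12 + 3*((6 - a)*P) = -12 + 3*(P*(6 - a)) = -12 + 3*P*(6 - a))
E(313/K(15), V(3))/(-964589) = (-12 + 18*1 - 3*1*313/5)/(-964589) = (-12 + 18 - 3*1*313*(⅕))*(-1/964589) = (-12 + 18 - 3*1*313/5)*(-1/964589) = (-12 + 18 - 939/5)*(-1/964589) = -909/5*(-1/964589) = 909/4822945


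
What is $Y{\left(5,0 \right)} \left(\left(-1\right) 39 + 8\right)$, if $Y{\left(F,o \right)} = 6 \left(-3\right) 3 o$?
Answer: $0$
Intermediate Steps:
$Y{\left(F,o \right)} = - 54 o$ ($Y{\left(F,o \right)} = - 18 \cdot 3 o = - 54 o$)
$Y{\left(5,0 \right)} \left(\left(-1\right) 39 + 8\right) = \left(-54\right) 0 \left(\left(-1\right) 39 + 8\right) = 0 \left(-39 + 8\right) = 0 \left(-31\right) = 0$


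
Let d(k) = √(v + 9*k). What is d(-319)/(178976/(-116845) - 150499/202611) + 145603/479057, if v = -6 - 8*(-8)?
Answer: 145603/479057 - 23674082295*I*√2813/53847561991 ≈ 0.30394 - 23.318*I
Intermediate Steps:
v = 58 (v = -6 + 64 = 58)
d(k) = √(58 + 9*k)
d(-319)/(178976/(-116845) - 150499/202611) + 145603/479057 = √(58 + 9*(-319))/(178976/(-116845) - 150499/202611) + 145603/479057 = √(58 - 2871)/(178976*(-1/116845) - 150499*1/202611) + 145603*(1/479057) = √(-2813)/(-178976/116845 - 150499/202611) + 145603/479057 = (I*√2813)/(-53847561991/23674082295) + 145603/479057 = (I*√2813)*(-23674082295/53847561991) + 145603/479057 = -23674082295*I*√2813/53847561991 + 145603/479057 = 145603/479057 - 23674082295*I*√2813/53847561991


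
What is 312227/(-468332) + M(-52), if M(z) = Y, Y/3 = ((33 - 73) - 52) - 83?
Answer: -246186527/468332 ≈ -525.67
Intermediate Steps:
Y = -525 (Y = 3*(((33 - 73) - 52) - 83) = 3*((-40 - 52) - 83) = 3*(-92 - 83) = 3*(-175) = -525)
M(z) = -525
312227/(-468332) + M(-52) = 312227/(-468332) - 525 = 312227*(-1/468332) - 525 = -312227/468332 - 525 = -246186527/468332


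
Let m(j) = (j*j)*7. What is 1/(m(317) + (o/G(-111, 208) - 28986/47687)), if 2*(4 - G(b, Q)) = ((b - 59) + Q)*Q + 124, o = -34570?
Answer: 19122487/13451350403574 ≈ 1.4216e-6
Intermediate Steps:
m(j) = 7*j**2 (m(j) = j**2*7 = 7*j**2)
G(b, Q) = -58 - Q*(-59 + Q + b)/2 (G(b, Q) = 4 - (((b - 59) + Q)*Q + 124)/2 = 4 - (((-59 + b) + Q)*Q + 124)/2 = 4 - ((-59 + Q + b)*Q + 124)/2 = 4 - (Q*(-59 + Q + b) + 124)/2 = 4 - (124 + Q*(-59 + Q + b))/2 = 4 + (-62 - Q*(-59 + Q + b)/2) = -58 - Q*(-59 + Q + b)/2)
1/(m(317) + (o/G(-111, 208) - 28986/47687)) = 1/(7*317**2 + (-34570/(-58 - 1/2*208**2 + (59/2)*208 - 1/2*208*(-111)) - 28986/47687)) = 1/(7*100489 + (-34570/(-58 - 1/2*43264 + 6136 + 11544) - 28986*1/47687)) = 1/(703423 + (-34570/(-58 - 21632 + 6136 + 11544) - 28986/47687)) = 1/(703423 + (-34570/(-4010) - 28986/47687)) = 1/(703423 + (-34570*(-1/4010) - 28986/47687)) = 1/(703423 + (3457/401 - 28986/47687)) = 1/(703423 + 153230573/19122487) = 1/(13451350403574/19122487) = 19122487/13451350403574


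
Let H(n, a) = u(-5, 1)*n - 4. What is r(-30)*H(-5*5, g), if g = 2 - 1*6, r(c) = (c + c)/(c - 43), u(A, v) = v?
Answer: -1740/73 ≈ -23.836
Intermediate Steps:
r(c) = 2*c/(-43 + c) (r(c) = (2*c)/(-43 + c) = 2*c/(-43 + c))
g = -4 (g = 2 - 6 = -4)
H(n, a) = -4 + n (H(n, a) = 1*n - 4 = n - 4 = -4 + n)
r(-30)*H(-5*5, g) = (2*(-30)/(-43 - 30))*(-4 - 5*5) = (2*(-30)/(-73))*(-4 - 25) = (2*(-30)*(-1/73))*(-29) = (60/73)*(-29) = -1740/73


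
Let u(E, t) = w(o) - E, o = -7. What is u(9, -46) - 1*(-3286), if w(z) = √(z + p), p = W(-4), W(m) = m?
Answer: 3277 + I*√11 ≈ 3277.0 + 3.3166*I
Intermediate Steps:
p = -4
w(z) = √(-4 + z) (w(z) = √(z - 4) = √(-4 + z))
u(E, t) = -E + I*√11 (u(E, t) = √(-4 - 7) - E = √(-11) - E = I*√11 - E = -E + I*√11)
u(9, -46) - 1*(-3286) = (-1*9 + I*√11) - 1*(-3286) = (-9 + I*√11) + 3286 = 3277 + I*√11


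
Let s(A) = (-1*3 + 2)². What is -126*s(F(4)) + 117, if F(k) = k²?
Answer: -9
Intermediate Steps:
s(A) = 1 (s(A) = (-3 + 2)² = (-1)² = 1)
-126*s(F(4)) + 117 = -126*1 + 117 = -126 + 117 = -9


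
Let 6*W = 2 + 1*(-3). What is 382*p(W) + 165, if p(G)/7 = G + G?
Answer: -2179/3 ≈ -726.33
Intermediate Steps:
W = -⅙ (W = (2 + 1*(-3))/6 = (2 - 3)/6 = (⅙)*(-1) = -⅙ ≈ -0.16667)
p(G) = 14*G (p(G) = 7*(G + G) = 7*(2*G) = 14*G)
382*p(W) + 165 = 382*(14*(-⅙)) + 165 = 382*(-7/3) + 165 = -2674/3 + 165 = -2179/3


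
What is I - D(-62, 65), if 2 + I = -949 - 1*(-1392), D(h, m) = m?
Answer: 376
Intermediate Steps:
I = 441 (I = -2 + (-949 - 1*(-1392)) = -2 + (-949 + 1392) = -2 + 443 = 441)
I - D(-62, 65) = 441 - 1*65 = 441 - 65 = 376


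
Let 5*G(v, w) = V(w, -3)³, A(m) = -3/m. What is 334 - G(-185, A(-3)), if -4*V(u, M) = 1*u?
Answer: 106881/320 ≈ 334.00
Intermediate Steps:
V(u, M) = -u/4
G(v, w) = -w³/320 (G(v, w) = (-w/4)³/5 = (-w³/64)/5 = -w³/320)
334 - G(-185, A(-3)) = 334 - (-1)*(-3/(-3))³/320 = 334 - (-1)*(-3*(-⅓))³/320 = 334 - (-1)*1³/320 = 334 - (-1)/320 = 334 - 1*(-1/320) = 334 + 1/320 = 106881/320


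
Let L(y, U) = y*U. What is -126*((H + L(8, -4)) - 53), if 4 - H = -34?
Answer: 5922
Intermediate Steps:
H = 38 (H = 4 - 1*(-34) = 4 + 34 = 38)
L(y, U) = U*y
-126*((H + L(8, -4)) - 53) = -126*((38 - 4*8) - 53) = -126*((38 - 32) - 53) = -126*(6 - 53) = -126*(-47) = 5922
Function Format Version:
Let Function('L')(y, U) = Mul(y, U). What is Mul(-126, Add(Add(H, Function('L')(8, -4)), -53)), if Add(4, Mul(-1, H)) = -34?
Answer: 5922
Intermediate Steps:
H = 38 (H = Add(4, Mul(-1, -34)) = Add(4, 34) = 38)
Function('L')(y, U) = Mul(U, y)
Mul(-126, Add(Add(H, Function('L')(8, -4)), -53)) = Mul(-126, Add(Add(38, Mul(-4, 8)), -53)) = Mul(-126, Add(Add(38, -32), -53)) = Mul(-126, Add(6, -53)) = Mul(-126, -47) = 5922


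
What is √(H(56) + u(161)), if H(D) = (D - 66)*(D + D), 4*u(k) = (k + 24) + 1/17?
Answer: I*√1241238/34 ≈ 32.768*I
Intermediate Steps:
u(k) = 409/68 + k/4 (u(k) = ((k + 24) + 1/17)/4 = ((24 + k) + 1/17)/4 = (409/17 + k)/4 = 409/68 + k/4)
H(D) = 2*D*(-66 + D) (H(D) = (-66 + D)*(2*D) = 2*D*(-66 + D))
√(H(56) + u(161)) = √(2*56*(-66 + 56) + (409/68 + (¼)*161)) = √(2*56*(-10) + (409/68 + 161/4)) = √(-1120 + 1573/34) = √(-36507/34) = I*√1241238/34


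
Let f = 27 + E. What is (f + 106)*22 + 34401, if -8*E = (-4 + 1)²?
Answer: 149209/4 ≈ 37302.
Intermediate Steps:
E = -9/8 (E = -(-4 + 1)²/8 = -⅛*(-3)² = -⅛*9 = -9/8 ≈ -1.1250)
f = 207/8 (f = 27 - 9/8 = 207/8 ≈ 25.875)
(f + 106)*22 + 34401 = (207/8 + 106)*22 + 34401 = (1055/8)*22 + 34401 = 11605/4 + 34401 = 149209/4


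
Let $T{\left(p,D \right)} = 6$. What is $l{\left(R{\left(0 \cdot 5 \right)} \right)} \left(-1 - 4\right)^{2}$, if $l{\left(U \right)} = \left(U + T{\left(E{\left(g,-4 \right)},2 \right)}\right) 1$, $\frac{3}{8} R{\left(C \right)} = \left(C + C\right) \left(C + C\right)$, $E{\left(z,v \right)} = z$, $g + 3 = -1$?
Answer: $150$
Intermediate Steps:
$g = -4$ ($g = -3 - 1 = -4$)
$R{\left(C \right)} = \frac{32 C^{2}}{3}$ ($R{\left(C \right)} = \frac{8 \left(C + C\right) \left(C + C\right)}{3} = \frac{8 \cdot 2 C 2 C}{3} = \frac{8 \cdot 4 C^{2}}{3} = \frac{32 C^{2}}{3}$)
$l{\left(U \right)} = 6 + U$ ($l{\left(U \right)} = \left(U + 6\right) 1 = \left(6 + U\right) 1 = 6 + U$)
$l{\left(R{\left(0 \cdot 5 \right)} \right)} \left(-1 - 4\right)^{2} = \left(6 + \frac{32 \left(0 \cdot 5\right)^{2}}{3}\right) \left(-1 - 4\right)^{2} = \left(6 + \frac{32 \cdot 0^{2}}{3}\right) \left(-5\right)^{2} = \left(6 + \frac{32}{3} \cdot 0\right) 25 = \left(6 + 0\right) 25 = 6 \cdot 25 = 150$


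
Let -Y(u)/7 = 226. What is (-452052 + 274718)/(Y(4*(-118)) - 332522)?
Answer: 88667/167052 ≈ 0.53078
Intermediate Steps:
Y(u) = -1582 (Y(u) = -7*226 = -1582)
(-452052 + 274718)/(Y(4*(-118)) - 332522) = (-452052 + 274718)/(-1582 - 332522) = -177334/(-334104) = -177334*(-1/334104) = 88667/167052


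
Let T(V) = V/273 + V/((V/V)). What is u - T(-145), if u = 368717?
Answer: 100699471/273 ≈ 3.6886e+5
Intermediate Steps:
T(V) = 274*V/273 (T(V) = V*(1/273) + V/1 = V/273 + V*1 = V/273 + V = 274*V/273)
u - T(-145) = 368717 - 274*(-145)/273 = 368717 - 1*(-39730/273) = 368717 + 39730/273 = 100699471/273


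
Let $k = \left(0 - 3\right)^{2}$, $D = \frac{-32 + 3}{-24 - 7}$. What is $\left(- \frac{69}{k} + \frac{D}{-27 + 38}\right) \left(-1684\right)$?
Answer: $\frac{13061104}{1023} \approx 12767.0$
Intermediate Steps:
$D = \frac{29}{31}$ ($D = - \frac{29}{-31} = \left(-29\right) \left(- \frac{1}{31}\right) = \frac{29}{31} \approx 0.93548$)
$k = 9$ ($k = \left(-3\right)^{2} = 9$)
$\left(- \frac{69}{k} + \frac{D}{-27 + 38}\right) \left(-1684\right) = \left(- \frac{69}{9} + \frac{29}{31 \left(-27 + 38\right)}\right) \left(-1684\right) = \left(\left(-69\right) \frac{1}{9} + \frac{29}{31 \cdot 11}\right) \left(-1684\right) = \left(- \frac{23}{3} + \frac{29}{31} \cdot \frac{1}{11}\right) \left(-1684\right) = \left(- \frac{23}{3} + \frac{29}{341}\right) \left(-1684\right) = \left(- \frac{7756}{1023}\right) \left(-1684\right) = \frac{13061104}{1023}$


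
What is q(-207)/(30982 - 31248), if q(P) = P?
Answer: 207/266 ≈ 0.77820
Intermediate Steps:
q(-207)/(30982 - 31248) = -207/(30982 - 31248) = -207/(-266) = -207*(-1/266) = 207/266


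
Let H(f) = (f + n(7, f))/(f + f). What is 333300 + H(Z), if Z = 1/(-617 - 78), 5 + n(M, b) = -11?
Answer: 677721/2 ≈ 3.3886e+5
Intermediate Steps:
n(M, b) = -16 (n(M, b) = -5 - 11 = -16)
Z = -1/695 (Z = 1/(-695) = -1/695 ≈ -0.0014388)
H(f) = (-16 + f)/(2*f) (H(f) = (f - 16)/(f + f) = (-16 + f)/((2*f)) = (-16 + f)*(1/(2*f)) = (-16 + f)/(2*f))
333300 + H(Z) = 333300 + (-16 - 1/695)/(2*(-1/695)) = 333300 + (1/2)*(-695)*(-11121/695) = 333300 + 11121/2 = 677721/2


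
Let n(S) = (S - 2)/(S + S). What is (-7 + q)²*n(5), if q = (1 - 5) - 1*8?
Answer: 1083/10 ≈ 108.30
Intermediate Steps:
n(S) = (-2 + S)/(2*S) (n(S) = (-2 + S)/((2*S)) = (-2 + S)*(1/(2*S)) = (-2 + S)/(2*S))
q = -12 (q = -4 - 8 = -12)
(-7 + q)²*n(5) = (-7 - 12)²*((½)*(-2 + 5)/5) = (-19)²*((½)*(⅕)*3) = 361*(3/10) = 1083/10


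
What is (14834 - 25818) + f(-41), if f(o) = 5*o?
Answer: -11189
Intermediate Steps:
(14834 - 25818) + f(-41) = (14834 - 25818) + 5*(-41) = -10984 - 205 = -11189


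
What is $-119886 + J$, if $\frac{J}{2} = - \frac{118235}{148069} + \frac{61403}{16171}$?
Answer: $- \frac{287043531761670}{2394423799} \approx -1.1988 \cdot 10^{5}$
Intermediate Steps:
$J = \frac{14359805244}{2394423799}$ ($J = 2 \left(- \frac{118235}{148069} + \frac{61403}{16171}\right) = 2 \cdot \frac{7179902622}{2394423799} = \frac{14359805244}{2394423799} \approx 5.9972$)
$-119886 + J = -119886 + \frac{14359805244}{2394423799} = - \frac{287043531761670}{2394423799}$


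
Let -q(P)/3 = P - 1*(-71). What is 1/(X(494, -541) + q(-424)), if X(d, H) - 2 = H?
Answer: 1/520 ≈ 0.0019231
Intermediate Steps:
X(d, H) = 2 + H
q(P) = -213 - 3*P (q(P) = -3*(P - 1*(-71)) = -3*(P + 71) = -3*(71 + P) = -213 - 3*P)
1/(X(494, -541) + q(-424)) = 1/((2 - 541) + (-213 - 3*(-424))) = 1/(-539 + (-213 + 1272)) = 1/(-539 + 1059) = 1/520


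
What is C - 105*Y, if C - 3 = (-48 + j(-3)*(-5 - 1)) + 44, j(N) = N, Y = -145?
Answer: 15242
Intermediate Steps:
C = 17 (C = 3 + ((-48 - 3*(-5 - 1)) + 44) = 3 + ((-48 - 3*(-6)) + 44) = 3 + ((-48 + 18) + 44) = 3 + (-30 + 44) = 3 + 14 = 17)
C - 105*Y = 17 - 105*(-145) = 17 + 15225 = 15242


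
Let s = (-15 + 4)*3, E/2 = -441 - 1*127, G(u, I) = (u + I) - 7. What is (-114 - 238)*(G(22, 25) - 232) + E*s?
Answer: 105072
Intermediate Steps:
G(u, I) = -7 + I + u (G(u, I) = (I + u) - 7 = -7 + I + u)
E = -1136 (E = 2*(-441 - 1*127) = 2*(-441 - 127) = 2*(-568) = -1136)
s = -33 (s = -11*3 = -33)
(-114 - 238)*(G(22, 25) - 232) + E*s = (-114 - 238)*((-7 + 25 + 22) - 232) - 1136*(-33) = -352*(40 - 232) + 37488 = -352*(-192) + 37488 = 67584 + 37488 = 105072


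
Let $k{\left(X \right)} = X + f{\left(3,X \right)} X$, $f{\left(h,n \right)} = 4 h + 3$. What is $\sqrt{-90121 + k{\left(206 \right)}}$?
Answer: $5 i \sqrt{3473} \approx 294.66 i$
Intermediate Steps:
$f{\left(h,n \right)} = 3 + 4 h$
$k{\left(X \right)} = 16 X$ ($k{\left(X \right)} = X + \left(3 + 4 \cdot 3\right) X = X + \left(3 + 12\right) X = X + 15 X = 16 X$)
$\sqrt{-90121 + k{\left(206 \right)}} = \sqrt{-90121 + 16 \cdot 206} = \sqrt{-90121 + 3296} = \sqrt{-86825} = 5 i \sqrt{3473}$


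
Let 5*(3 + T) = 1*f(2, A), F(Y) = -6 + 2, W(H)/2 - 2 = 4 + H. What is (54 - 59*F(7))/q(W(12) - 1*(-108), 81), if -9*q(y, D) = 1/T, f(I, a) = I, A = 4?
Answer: 6786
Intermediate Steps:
W(H) = 12 + 2*H (W(H) = 4 + 2*(4 + H) = 4 + (8 + 2*H) = 12 + 2*H)
F(Y) = -4
T = -13/5 (T = -3 + (1*2)/5 = -3 + (1/5)*2 = -3 + 2/5 = -13/5 ≈ -2.6000)
q(y, D) = 5/117 (q(y, D) = -1/(9*(-13/5)) = -1/9*(-5/13) = 5/117)
(54 - 59*F(7))/q(W(12) - 1*(-108), 81) = (54 - 59*(-4))/(5/117) = (54 + 236)*(117/5) = 290*(117/5) = 6786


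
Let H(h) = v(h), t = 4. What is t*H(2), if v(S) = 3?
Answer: 12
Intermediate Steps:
H(h) = 3
t*H(2) = 4*3 = 12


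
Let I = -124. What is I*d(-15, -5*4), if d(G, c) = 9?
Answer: -1116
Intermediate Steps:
I*d(-15, -5*4) = -124*9 = -1116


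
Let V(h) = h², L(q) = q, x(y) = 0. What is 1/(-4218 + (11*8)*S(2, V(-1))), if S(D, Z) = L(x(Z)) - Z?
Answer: -1/4306 ≈ -0.00023223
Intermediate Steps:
S(D, Z) = -Z (S(D, Z) = 0 - Z = -Z)
1/(-4218 + (11*8)*S(2, V(-1))) = 1/(-4218 + (11*8)*(-1*(-1)²)) = 1/(-4218 + 88*(-1*1)) = 1/(-4218 + 88*(-1)) = 1/(-4218 - 88) = 1/(-4306) = -1/4306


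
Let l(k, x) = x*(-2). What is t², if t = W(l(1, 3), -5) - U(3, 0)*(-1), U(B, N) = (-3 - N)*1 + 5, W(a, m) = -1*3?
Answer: 1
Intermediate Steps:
l(k, x) = -2*x
W(a, m) = -3
U(B, N) = 2 - N (U(B, N) = (-3 - N) + 5 = 2 - N)
t = -1 (t = -3 - (2 - 1*0)*(-1) = -3 - (2 + 0)*(-1) = -3 - 2*(-1) = -3 - 1*(-2) = -3 + 2 = -1)
t² = (-1)² = 1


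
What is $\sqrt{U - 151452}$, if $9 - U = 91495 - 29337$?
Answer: $i \sqrt{213601} \approx 462.17 i$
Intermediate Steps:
$U = -62149$ ($U = 9 - \left(91495 - 29337\right) = 9 - 62158 = -62149$)
$\sqrt{U - 151452} = \sqrt{-62149 - 151452} = \sqrt{-213601} = i \sqrt{213601}$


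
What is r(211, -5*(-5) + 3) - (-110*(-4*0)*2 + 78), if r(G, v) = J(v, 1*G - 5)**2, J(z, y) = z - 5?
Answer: 451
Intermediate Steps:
J(z, y) = -5 + z
r(G, v) = (-5 + v)**2
r(211, -5*(-5) + 3) - (-110*(-4*0)*2 + 78) = (-5 + (-5*(-5) + 3))**2 - (-110*(-4*0)*2 + 78) = (-5 + (25 + 3))**2 - (-0*2 + 78) = (-5 + 28)**2 - (-110*0 + 78) = 23**2 - (0 + 78) = 529 - 1*78 = 529 - 78 = 451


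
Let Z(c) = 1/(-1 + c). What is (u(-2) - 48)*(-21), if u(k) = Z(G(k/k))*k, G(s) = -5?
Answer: 1001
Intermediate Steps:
u(k) = -k/6 (u(k) = k/(-1 - 5) = k/(-6) = -k/6)
(u(-2) - 48)*(-21) = (-⅙*(-2) - 48)*(-21) = (⅓ - 48)*(-21) = -143/3*(-21) = 1001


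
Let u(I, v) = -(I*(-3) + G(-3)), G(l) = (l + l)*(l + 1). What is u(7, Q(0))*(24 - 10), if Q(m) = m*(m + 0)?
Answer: 126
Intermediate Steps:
G(l) = 2*l*(1 + l) (G(l) = (2*l)*(1 + l) = 2*l*(1 + l))
Q(m) = m² (Q(m) = m*m = m²)
u(I, v) = -12 + 3*I (u(I, v) = -(I*(-3) + 2*(-3)*(1 - 3)) = -(-3*I + 2*(-3)*(-2)) = -(-3*I + 12) = -(12 - 3*I) = -12 + 3*I)
u(7, Q(0))*(24 - 10) = (-12 + 3*7)*(24 - 10) = (-12 + 21)*14 = 9*14 = 126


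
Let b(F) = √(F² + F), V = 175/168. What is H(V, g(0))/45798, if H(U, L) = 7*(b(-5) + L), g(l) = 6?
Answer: 7/7633 + 7*√5/22899 ≈ 0.0016006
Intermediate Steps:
V = 25/24 (V = 175*(1/168) = 25/24 ≈ 1.0417)
b(F) = √(F + F²)
H(U, L) = 7*L + 14*√5 (H(U, L) = 7*(√(-5*(1 - 5)) + L) = 7*(√(-5*(-4)) + L) = 7*(√20 + L) = 7*(2*√5 + L) = 7*(L + 2*√5) = 7*L + 14*√5)
H(V, g(0))/45798 = (7*6 + 14*√5)/45798 = (42 + 14*√5)*(1/45798) = 7/7633 + 7*√5/22899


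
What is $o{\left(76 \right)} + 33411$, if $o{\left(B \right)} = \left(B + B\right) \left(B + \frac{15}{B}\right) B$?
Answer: $913643$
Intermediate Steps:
$o{\left(B \right)} = 2 B^{2} \left(B + \frac{15}{B}\right)$ ($o{\left(B \right)} = 2 B \left(B + \frac{15}{B}\right) B = 2 B^{2} \left(B + \frac{15}{B}\right)$)
$o{\left(76 \right)} + 33411 = 2 \cdot 76 \left(15 + 76^{2}\right) + 33411 = 2 \cdot 76 \left(15 + 5776\right) + 33411 = 2 \cdot 76 \cdot 5791 + 33411 = 880232 + 33411 = 913643$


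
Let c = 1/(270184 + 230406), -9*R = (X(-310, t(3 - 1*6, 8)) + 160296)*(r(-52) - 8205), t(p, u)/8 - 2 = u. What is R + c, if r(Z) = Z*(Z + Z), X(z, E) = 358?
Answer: 224939735050429/4505310 ≈ 4.9928e+7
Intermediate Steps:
t(p, u) = 16 + 8*u
r(Z) = 2*Z² (r(Z) = Z*(2*Z) = 2*Z²)
R = 449349238/9 (R = -(358 + 160296)*(2*(-52)² - 8205)/9 = -160654*(2*2704 - 8205)/9 = -160654*(5408 - 8205)/9 = -160654*(-2797)/9 = -⅑*(-449349238) = 449349238/9 ≈ 4.9928e+7)
c = 1/500590 ≈ 1.9976e-6
R + c = 449349238/9 + 1/500590 = 224939735050429/4505310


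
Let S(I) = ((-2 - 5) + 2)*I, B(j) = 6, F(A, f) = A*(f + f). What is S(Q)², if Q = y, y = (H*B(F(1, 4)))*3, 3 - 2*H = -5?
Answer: 129600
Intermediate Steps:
H = 4 (H = 3/2 - ½*(-5) = 3/2 + 5/2 = 4)
F(A, f) = 2*A*f (F(A, f) = A*(2*f) = 2*A*f)
y = 72 (y = (4*6)*3 = 24*3 = 72)
Q = 72
S(I) = -5*I (S(I) = (-7 + 2)*I = -5*I)
S(Q)² = (-5*72)² = (-360)² = 129600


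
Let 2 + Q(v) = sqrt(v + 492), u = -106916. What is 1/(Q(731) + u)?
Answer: -106918/11431457501 - sqrt(1223)/11431457501 ≈ -9.3560e-6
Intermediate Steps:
Q(v) = -2 + sqrt(492 + v) (Q(v) = -2 + sqrt(v + 492) = -2 + sqrt(492 + v))
1/(Q(731) + u) = 1/((-2 + sqrt(492 + 731)) - 106916) = 1/((-2 + sqrt(1223)) - 106916) = 1/(-106918 + sqrt(1223))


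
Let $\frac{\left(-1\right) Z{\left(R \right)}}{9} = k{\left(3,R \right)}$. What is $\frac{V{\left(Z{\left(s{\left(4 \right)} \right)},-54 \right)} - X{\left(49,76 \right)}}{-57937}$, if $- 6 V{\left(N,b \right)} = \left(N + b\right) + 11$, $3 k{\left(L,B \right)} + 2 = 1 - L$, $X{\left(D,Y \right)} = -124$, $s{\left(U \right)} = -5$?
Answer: $- \frac{775}{347622} \approx -0.0022294$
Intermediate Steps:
$k{\left(L,B \right)} = - \frac{1}{3} - \frac{L}{3}$ ($k{\left(L,B \right)} = - \frac{2}{3} + \frac{1 - L}{3} = - \frac{2}{3} - \left(- \frac{1}{3} + \frac{L}{3}\right) = - \frac{1}{3} - \frac{L}{3}$)
$Z{\left(R \right)} = 12$ ($Z{\left(R \right)} = - 9 \left(- \frac{1}{3} - 1\right) = \left(-9\right) \left(- \frac{4}{3}\right) = 12$)
$V{\left(N,b \right)} = - \frac{11}{6} - \frac{N}{6} - \frac{b}{6}$ ($V{\left(N,b \right)} = - \frac{\left(N + b\right) + 11}{6} = - \frac{11 + N + b}{6} = - \frac{11}{6} - \frac{N}{6} - \frac{b}{6}$)
$\frac{V{\left(Z{\left(s{\left(4 \right)} \right)},-54 \right)} - X{\left(49,76 \right)}}{-57937} = \frac{\left(- \frac{11}{6} - 2 - -9\right) - -124}{-57937} = \left(\left(- \frac{11}{6} - 2 + 9\right) + 124\right) \left(- \frac{1}{57937}\right) = \left(\frac{31}{6} + 124\right) \left(- \frac{1}{57937}\right) = \frac{775}{6} \left(- \frac{1}{57937}\right) = - \frac{775}{347622}$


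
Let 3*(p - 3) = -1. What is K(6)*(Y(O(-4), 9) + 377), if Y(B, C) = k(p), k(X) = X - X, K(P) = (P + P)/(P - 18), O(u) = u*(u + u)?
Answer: -377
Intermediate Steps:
O(u) = 2*u² (O(u) = u*(2*u) = 2*u²)
p = 8/3 (p = 3 + (⅓)*(-1) = 3 - ⅓ = 8/3 ≈ 2.6667)
K(P) = 2*P/(-18 + P) (K(P) = (2*P)/(-18 + P) = 2*P/(-18 + P))
k(X) = 0
Y(B, C) = 0
K(6)*(Y(O(-4), 9) + 377) = (2*6/(-18 + 6))*(0 + 377) = (2*6/(-12))*377 = (2*6*(-1/12))*377 = -1*377 = -377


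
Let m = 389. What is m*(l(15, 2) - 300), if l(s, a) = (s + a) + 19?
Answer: -102696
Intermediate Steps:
l(s, a) = 19 + a + s (l(s, a) = (a + s) + 19 = 19 + a + s)
m*(l(15, 2) - 300) = 389*((19 + 2 + 15) - 300) = 389*(36 - 300) = 389*(-264) = -102696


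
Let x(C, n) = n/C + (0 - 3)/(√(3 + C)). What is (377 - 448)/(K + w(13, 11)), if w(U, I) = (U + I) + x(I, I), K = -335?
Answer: 308140/1345391 - 213*√14/1345391 ≈ 0.22844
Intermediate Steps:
x(C, n) = -3/√(3 + C) + n/C (x(C, n) = n/C - 3/√(3 + C) = -3/√(3 + C) + n/C)
w(U, I) = 1 + I + U - 3/√(3 + I) (w(U, I) = (U + I) + (-3/√(3 + I) + I/I) = (I + U) + (-3/√(3 + I) + 1) = (I + U) + (1 - 3/√(3 + I)) = 1 + I + U - 3/√(3 + I))
(377 - 448)/(K + w(13, 11)) = (377 - 448)/(-335 + (1 + 11 + 13 - 3/√(3 + 11))) = -71/(-335 + (1 + 11 + 13 - 3*√14/14)) = -71/(-335 + (25 - 3*√14/14)) = -71/(-310 - 3*√14/14)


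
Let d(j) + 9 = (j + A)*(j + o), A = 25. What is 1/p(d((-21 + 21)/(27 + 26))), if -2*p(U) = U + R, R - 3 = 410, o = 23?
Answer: -2/979 ≈ -0.0020429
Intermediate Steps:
R = 413 (R = 3 + 410 = 413)
d(j) = -9 + (23 + j)*(25 + j) (d(j) = -9 + (j + 25)*(j + 23) = -9 + (25 + j)*(23 + j) = -9 + (23 + j)*(25 + j))
p(U) = -413/2 - U/2 (p(U) = -(U + 413)/2 = -(413 + U)/2 = -413/2 - U/2)
1/p(d((-21 + 21)/(27 + 26))) = 1/(-413/2 - (566 + ((-21 + 21)/(27 + 26))² + 48*((-21 + 21)/(27 + 26)))/2) = 1/(-413/2 - (566 + (0/53)² + 48*(0/53))/2) = 1/(-413/2 - (566 + (0*(1/53))² + 48*(0*(1/53)))/2) = 1/(-413/2 - (566 + 0² + 48*0)/2) = 1/(-413/2 - (566 + 0 + 0)/2) = 1/(-413/2 - ½*566) = 1/(-413/2 - 283) = 1/(-979/2) = -2/979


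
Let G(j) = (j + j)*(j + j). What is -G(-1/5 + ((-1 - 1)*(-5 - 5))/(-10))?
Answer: -484/25 ≈ -19.360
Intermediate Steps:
G(j) = 4*j² (G(j) = (2*j)*(2*j) = 4*j²)
-G(-1/5 + ((-1 - 1)*(-5 - 5))/(-10)) = -4*(-1/5 + ((-1 - 1)*(-5 - 5))/(-10))² = -4*(-1*⅕ - 2*(-10)*(-⅒))² = -4*(-⅕ + 20*(-⅒))² = -4*(-⅕ - 2)² = -4*(-11/5)² = -4*121/25 = -1*484/25 = -484/25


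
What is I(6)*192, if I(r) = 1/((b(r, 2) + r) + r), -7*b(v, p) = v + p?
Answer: 336/19 ≈ 17.684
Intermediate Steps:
b(v, p) = -p/7 - v/7 (b(v, p) = -(v + p)/7 = -(p + v)/7 = -p/7 - v/7)
I(r) = 1/(-2/7 + 13*r/7) (I(r) = 1/(((-1/7*2 - r/7) + r) + r) = 1/(((-2/7 - r/7) + r) + r) = 1/((-2/7 + 6*r/7) + r) = 1/(-2/7 + 13*r/7))
I(6)*192 = (7/(-2 + 13*6))*192 = (7/(-2 + 78))*192 = (7/76)*192 = 336/19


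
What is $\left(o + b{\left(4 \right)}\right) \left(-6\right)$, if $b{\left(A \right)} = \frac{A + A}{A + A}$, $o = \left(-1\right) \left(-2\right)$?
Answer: $-18$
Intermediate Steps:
$o = 2$
$b{\left(A \right)} = 1$ ($b{\left(A \right)} = \frac{2 A}{2 A} = 2 A \frac{1}{2 A} = 1$)
$\left(o + b{\left(4 \right)}\right) \left(-6\right) = \left(2 + 1\right) \left(-6\right) = 3 \left(-6\right) = -18$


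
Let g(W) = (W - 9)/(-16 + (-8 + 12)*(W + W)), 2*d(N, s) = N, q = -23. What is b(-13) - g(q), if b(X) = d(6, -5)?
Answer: 71/25 ≈ 2.8400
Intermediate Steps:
d(N, s) = N/2
b(X) = 3 (b(X) = (½)*6 = 3)
g(W) = (-9 + W)/(-16 + 8*W) (g(W) = (-9 + W)/(-16 + 4*(2*W)) = (-9 + W)/(-16 + 8*W))
b(-13) - g(q) = 3 - (-9 - 23)/(8*(-2 - 23)) = 3 - (-32)/(8*(-25)) = 3 - (-1)*(-32)/(8*25) = 3 - 1*4/25 = 3 - 4/25 = 71/25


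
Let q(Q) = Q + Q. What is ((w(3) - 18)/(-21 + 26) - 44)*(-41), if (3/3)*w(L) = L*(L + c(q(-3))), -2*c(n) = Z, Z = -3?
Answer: 18409/10 ≈ 1840.9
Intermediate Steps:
q(Q) = 2*Q
c(n) = 3/2 (c(n) = -½*(-3) = 3/2)
w(L) = L*(3/2 + L) (w(L) = L*(L + 3/2) = L*(3/2 + L))
((w(3) - 18)/(-21 + 26) - 44)*(-41) = (((½)*3*(3 + 2*3) - 18)/(-21 + 26) - 44)*(-41) = (((½)*3*(3 + 6) - 18)/5 - 44)*(-41) = (((½)*3*9 - 18)*(⅕) - 44)*(-41) = ((27/2 - 18)*(⅕) - 44)*(-41) = (-9/2*⅕ - 44)*(-41) = (-9/10 - 44)*(-41) = -449/10*(-41) = 18409/10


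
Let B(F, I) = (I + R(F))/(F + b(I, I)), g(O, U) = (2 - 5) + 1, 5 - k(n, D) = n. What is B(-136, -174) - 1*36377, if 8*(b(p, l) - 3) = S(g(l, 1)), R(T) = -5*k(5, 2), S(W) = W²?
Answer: -9639557/265 ≈ -36376.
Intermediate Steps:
k(n, D) = 5 - n
g(O, U) = -2 (g(O, U) = -3 + 1 = -2)
R(T) = 0 (R(T) = -5*(5 - 1*5) = -5*(5 - 5) = -5*0 = 0)
b(p, l) = 7/2 (b(p, l) = 3 + (⅛)*(-2)² = 3 + (⅛)*4 = 3 + ½ = 7/2)
B(F, I) = I/(7/2 + F) (B(F, I) = (I + 0)/(F + 7/2) = I/(7/2 + F))
B(-136, -174) - 1*36377 = 2*(-174)/(7 + 2*(-136)) - 1*36377 = 2*(-174)/(7 - 272) - 36377 = 2*(-174)/(-265) - 36377 = 2*(-174)*(-1/265) - 36377 = 348/265 - 36377 = -9639557/265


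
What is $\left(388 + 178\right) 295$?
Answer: $166970$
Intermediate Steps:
$\left(388 + 178\right) 295 = 566 \cdot 295 = 166970$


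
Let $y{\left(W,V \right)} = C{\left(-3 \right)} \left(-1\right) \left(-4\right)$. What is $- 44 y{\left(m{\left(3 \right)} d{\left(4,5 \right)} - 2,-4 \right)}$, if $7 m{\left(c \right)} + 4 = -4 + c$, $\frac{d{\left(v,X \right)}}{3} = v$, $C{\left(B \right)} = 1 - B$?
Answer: $-704$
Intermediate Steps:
$d{\left(v,X \right)} = 3 v$
$m{\left(c \right)} = - \frac{8}{7} + \frac{c}{7}$ ($m{\left(c \right)} = - \frac{4}{7} + \frac{-4 + c}{7} = - \frac{4}{7} + \left(- \frac{4}{7} + \frac{c}{7}\right) = - \frac{8}{7} + \frac{c}{7}$)
$y{\left(W,V \right)} = 16$ ($y{\left(W,V \right)} = \left(1 - -3\right) \left(-1\right) \left(-4\right) = \left(1 + 3\right) \left(-1\right) \left(-4\right) = 4 \left(-1\right) \left(-4\right) = \left(-4\right) \left(-4\right) = 16$)
$- 44 y{\left(m{\left(3 \right)} d{\left(4,5 \right)} - 2,-4 \right)} = \left(-44\right) 16 = -704$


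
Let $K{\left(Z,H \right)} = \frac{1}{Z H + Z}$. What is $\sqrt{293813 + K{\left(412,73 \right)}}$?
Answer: $\frac{\sqrt{68276128618390}}{15244} \approx 542.04$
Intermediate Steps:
$K{\left(Z,H \right)} = \frac{1}{Z + H Z}$ ($K{\left(Z,H \right)} = \frac{1}{H Z + Z} = \frac{1}{Z + H Z}$)
$\sqrt{293813 + K{\left(412,73 \right)}} = \sqrt{293813 + \frac{1}{412 \left(1 + 73\right)}} = \sqrt{293813 + \frac{1}{412 \cdot 74}} = \sqrt{293813 + \frac{1}{412} \cdot \frac{1}{74}} = \sqrt{293813 + \frac{1}{30488}} = \sqrt{\frac{8957770745}{30488}} = \frac{\sqrt{68276128618390}}{15244}$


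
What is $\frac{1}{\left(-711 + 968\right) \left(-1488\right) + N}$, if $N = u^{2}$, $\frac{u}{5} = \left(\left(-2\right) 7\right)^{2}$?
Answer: $\frac{1}{577984} \approx 1.7302 \cdot 10^{-6}$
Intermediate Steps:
$u = 980$ ($u = 5 \left(\left(-2\right) 7\right)^{2} = 5 \left(-14\right)^{2} = 5 \cdot 196 = 980$)
$N = 960400$ ($N = 980^{2} = 960400$)
$\frac{1}{\left(-711 + 968\right) \left(-1488\right) + N} = \frac{1}{\left(-711 + 968\right) \left(-1488\right) + 960400} = \frac{1}{257 \left(-1488\right) + 960400} = \frac{1}{-382416 + 960400} = \frac{1}{577984}$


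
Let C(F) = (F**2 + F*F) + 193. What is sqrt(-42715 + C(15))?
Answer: 2*I*sqrt(10518) ≈ 205.11*I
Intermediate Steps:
C(F) = 193 + 2*F**2 (C(F) = (F**2 + F**2) + 193 = 2*F**2 + 193 = 193 + 2*F**2)
sqrt(-42715 + C(15)) = sqrt(-42715 + (193 + 2*15**2)) = sqrt(-42715 + (193 + 2*225)) = sqrt(-42715 + (193 + 450)) = sqrt(-42715 + 643) = sqrt(-42072) = 2*I*sqrt(10518)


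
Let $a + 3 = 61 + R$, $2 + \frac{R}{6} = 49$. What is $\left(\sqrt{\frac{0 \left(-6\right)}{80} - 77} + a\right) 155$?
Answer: $52700 + 155 i \sqrt{77} \approx 52700.0 + 1360.1 i$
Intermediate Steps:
$R = 282$ ($R = -12 + 6 \cdot 49 = -12 + 294 = 282$)
$a = 340$ ($a = -3 + \left(61 + 282\right) = -3 + 343 = 340$)
$\left(\sqrt{\frac{0 \left(-6\right)}{80} - 77} + a\right) 155 = \left(\sqrt{\frac{0 \left(-6\right)}{80} - 77} + 340\right) 155 = \left(\sqrt{0 \cdot \frac{1}{80} - 77} + 340\right) 155 = \left(\sqrt{0 - 77} + 340\right) 155 = \left(\sqrt{-77} + 340\right) 155 = \left(i \sqrt{77} + 340\right) 155 = \left(340 + i \sqrt{77}\right) 155 = 52700 + 155 i \sqrt{77}$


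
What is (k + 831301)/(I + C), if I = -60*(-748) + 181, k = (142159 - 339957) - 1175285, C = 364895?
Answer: -711/538 ≈ -1.3216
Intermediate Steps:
k = -1373083 (k = -197798 - 1175285 = -1373083)
I = 45061 (I = 44880 + 181 = 45061)
(k + 831301)/(I + C) = (-1373083 + 831301)/(45061 + 364895) = -541782/409956 = -541782*1/409956 = -711/538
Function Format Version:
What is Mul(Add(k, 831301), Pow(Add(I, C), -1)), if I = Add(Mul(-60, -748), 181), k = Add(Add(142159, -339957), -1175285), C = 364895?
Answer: Rational(-711, 538) ≈ -1.3216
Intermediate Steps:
k = -1373083 (k = Add(-197798, -1175285) = -1373083)
I = 45061 (I = Add(44880, 181) = 45061)
Mul(Add(k, 831301), Pow(Add(I, C), -1)) = Mul(Add(-1373083, 831301), Pow(Add(45061, 364895), -1)) = Mul(-541782, Pow(409956, -1)) = Mul(-541782, Rational(1, 409956)) = Rational(-711, 538)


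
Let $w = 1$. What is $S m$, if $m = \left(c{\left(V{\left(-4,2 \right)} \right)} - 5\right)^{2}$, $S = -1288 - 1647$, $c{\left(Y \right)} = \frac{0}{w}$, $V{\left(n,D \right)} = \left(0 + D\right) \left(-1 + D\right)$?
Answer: $-73375$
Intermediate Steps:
$V{\left(n,D \right)} = D \left(-1 + D\right)$
$c{\left(Y \right)} = 0$ ($c{\left(Y \right)} = \frac{0}{1} = 0 \cdot 1 = 0$)
$S = -2935$
$m = 25$ ($m = \left(0 - 5\right)^{2} = \left(-5\right)^{2} = 25$)
$S m = \left(-2935\right) 25 = -73375$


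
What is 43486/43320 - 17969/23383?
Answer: 119208029/506475780 ≈ 0.23537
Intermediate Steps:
43486/43320 - 17969/23383 = 43486*(1/43320) - 17969*1/23383 = 21743/21660 - 17969/23383 = 119208029/506475780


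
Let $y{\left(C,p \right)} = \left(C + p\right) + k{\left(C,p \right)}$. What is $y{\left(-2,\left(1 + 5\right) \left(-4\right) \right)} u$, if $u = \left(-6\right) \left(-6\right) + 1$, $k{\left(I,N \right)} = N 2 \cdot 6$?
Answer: $-11618$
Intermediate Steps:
$k{\left(I,N \right)} = 12 N$ ($k{\left(I,N \right)} = 2 N 6 = 12 N$)
$y{\left(C,p \right)} = C + 13 p$ ($y{\left(C,p \right)} = \left(C + p\right) + 12 p = C + 13 p$)
$u = 37$ ($u = 36 + 1 = 37$)
$y{\left(-2,\left(1 + 5\right) \left(-4\right) \right)} u = \left(-2 + 13 \left(1 + 5\right) \left(-4\right)\right) 37 = \left(-2 + 13 \cdot 6 \left(-4\right)\right) 37 = \left(-2 + 13 \left(-24\right)\right) 37 = \left(-2 - 312\right) 37 = \left(-314\right) 37 = -11618$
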